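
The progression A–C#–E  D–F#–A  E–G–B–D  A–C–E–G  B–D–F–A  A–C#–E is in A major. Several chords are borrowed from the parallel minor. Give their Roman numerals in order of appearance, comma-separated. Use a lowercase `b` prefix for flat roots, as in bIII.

v7, i7, iiø7

In A major the diatonic chords are A, Bm, C#m, D, E, F#m, G#dim. A–C#–E = A and D–F#–A = D both belong to that set. E–G–B–D doesn't fit — on degree 5 A major would have E (V). Em7 is the degree-5 chord of A minor, so it is the borrowed v7. A–C–E–G is not: scale degree 1 in A major carries A (I). In A minor the chord on that degree is Am7, so here it functions as i7, borrowed from the parallel minor. B–D–F–A doesn't fit — on degree 2 A major would have Bm (ii). Bm7b5 is the degree-2 chord of A minor, so it is the borrowed iiø7.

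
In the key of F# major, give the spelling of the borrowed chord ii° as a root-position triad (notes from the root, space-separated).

ii° is built on scale degree 2, which is G# in both F# major and its parallel. Building the diminished chord from the parallel minor on G#: G#–B–D.

G# B D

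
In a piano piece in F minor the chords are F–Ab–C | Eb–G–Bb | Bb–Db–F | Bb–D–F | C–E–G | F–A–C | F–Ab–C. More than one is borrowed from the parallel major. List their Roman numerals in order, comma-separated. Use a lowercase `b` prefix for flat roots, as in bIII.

IV, I

F minor has the diatonic set Fm, Gdim, Ab, Bbm, C, Db, Eb (with V from harmonic minor). Of the given chords, F–Ab–C = Fm, Eb–G–Bb = Eb, Bb–Db–F = Bbm and C–E–G = C are diatonic. Bb–D–F doesn't fit — on degree 4 F minor would have Bbm (iv). Bb is the degree-4 chord of F major, so it is the borrowed IV. F–A–C is not: scale degree 1 in F minor carries Fm (i). In F major the chord on that degree is F, so here it functions as I, borrowed from the parallel major.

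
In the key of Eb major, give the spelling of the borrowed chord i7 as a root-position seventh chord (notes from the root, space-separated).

The root, Eb, is scale degree 1 — the same note in Eb major and Eb minor; only the chord quality changes. Stacking thirds in Eb minor on Eb gives Eb–Gb–Bb–Db.

Eb Gb Bb Db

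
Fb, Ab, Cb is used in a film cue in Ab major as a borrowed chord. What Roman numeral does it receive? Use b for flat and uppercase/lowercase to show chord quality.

bVI

In Ab major scale degree 6 is F; Fb is its lowered form, from Ab minor. Fb–Ab–Cb is a major chord — the form found in Ab minor, not the diatonic vi (Fm). Borrowed into Ab major it is written bVI.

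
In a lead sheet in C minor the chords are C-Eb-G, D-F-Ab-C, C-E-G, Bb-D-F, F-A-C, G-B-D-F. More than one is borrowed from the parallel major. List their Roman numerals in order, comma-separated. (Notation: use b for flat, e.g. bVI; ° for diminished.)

I, IV

C minor has the diatonic set Cm, Ddim, Eb, Fm, G, Ab, Bb (with V from harmonic minor). C–Eb–G = Cm, D–F–Ab–C = Dm7b5, Bb–D–F = Bb and G–B–D–F = G7 all belong to that set. C–E–G doesn't fit — on degree 1 C minor would have Cm (i). C is the degree-1 chord of C major, so it is the borrowed I. F–A–C doesn't fit — on degree 4 C minor would have Fm (iv). F is the degree-4 chord of C major, so it is the borrowed IV.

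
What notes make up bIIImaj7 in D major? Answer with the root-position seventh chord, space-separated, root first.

The root of bIIImaj7 is the lowered 3rd degree: F# becomes F. In D minor the chord on F is F–A–C–E.

F A C E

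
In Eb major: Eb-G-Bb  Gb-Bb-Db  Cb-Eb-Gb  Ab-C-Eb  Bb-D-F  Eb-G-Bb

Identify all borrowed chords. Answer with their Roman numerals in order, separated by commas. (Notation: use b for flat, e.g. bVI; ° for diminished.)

bIII, bVI

Eb major has the diatonic set Eb, Fm, Gm, Ab, Bb, Cm, Ddim. Of the given chords, Eb–G–Bb = Eb, Ab–C–Eb = Ab and Bb–D–F = Bb are diatonic. But Gb–Bb–Db is foreign: the diatonic iii on degree 3 is Gm, whereas Gb comes from Eb minor. It is labeled bIII. Cb–Eb–Gb doesn't fit — on degree 6 Eb major would have Cm (vi). Cb is the degree-6 chord of Eb minor, so it is the borrowed bVI.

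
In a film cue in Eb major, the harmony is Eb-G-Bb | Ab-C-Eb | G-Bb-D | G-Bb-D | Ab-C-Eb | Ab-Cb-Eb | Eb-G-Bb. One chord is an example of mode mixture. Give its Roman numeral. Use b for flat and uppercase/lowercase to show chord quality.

The diatonic triads in Eb major are Eb, Fm, Gm, Ab, Bb, Cm, Ddim. Eb–G–Bb = Eb, Ab–C–Eb = Ab and G–Bb–D = Gm all belong to that set. Ab–Cb–Eb doesn't fit — on degree 4 Eb major would have Ab (IV). Abm is the degree-4 chord of Eb minor, so it is the borrowed iv.

iv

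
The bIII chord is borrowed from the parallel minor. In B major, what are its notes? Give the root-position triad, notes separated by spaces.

bIII is built on the lowered scale degree 3. In B major degree 3 is D#; lowered it becomes D. In B minor the chord on D is D–F#–A.

D F# A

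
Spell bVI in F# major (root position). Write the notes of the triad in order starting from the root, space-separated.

D F# A

bVI is built on the lowered scale degree 6. In F# major degree 6 is D#; lowered it becomes D. In F# minor the chord on D is D–F#–A.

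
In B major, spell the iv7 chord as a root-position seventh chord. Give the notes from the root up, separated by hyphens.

E-G-B-D

The root, E, is scale degree 4 — the same note in B major and B minor; only the chord quality changes. In B minor the chord on E is E–G–B–D.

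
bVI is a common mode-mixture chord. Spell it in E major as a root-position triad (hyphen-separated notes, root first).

C-E-G

Scale degree 6 in E major is C#. bVI uses the lowered form, C, taken from E minor. Stacking thirds in E minor on C gives C–E–G.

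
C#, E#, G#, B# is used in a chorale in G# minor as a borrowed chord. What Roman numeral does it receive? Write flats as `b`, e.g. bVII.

IVmaj7

The root C# is the diatonic 4th degree of G# minor; the borrowing shows in the chord quality. Diatonically G# minor has C#m (iv) on that degree; C#–E#–G#–B# is instead the major-seventh chord native to G# major, so it takes the label IVmaj7.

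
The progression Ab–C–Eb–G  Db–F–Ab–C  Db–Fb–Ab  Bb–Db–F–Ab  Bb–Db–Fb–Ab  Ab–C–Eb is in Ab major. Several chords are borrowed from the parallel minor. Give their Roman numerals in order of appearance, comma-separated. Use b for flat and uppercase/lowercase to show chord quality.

Ab major has the diatonic set Ab, Bbm, Cm, Db, Eb, Fm, Gdim. Ab–C–Eb–G = Abmaj7, Db–F–Ab–C = Dbmaj7, Bb–Db–F–Ab = Bbm7 and Ab–C–Eb = Ab all belong to that set. Db–Fb–Ab doesn't fit — on degree 4 Ab major would have Db (IV). Dbm is the degree-4 chord of Ab minor, so it is the borrowed iv. Bb–Db–Fb–Ab is not: scale degree 2 in Ab major carries Bbm (ii). In Ab minor the chord on that degree is Bbm7b5, so here it functions as iiø7, borrowed from the parallel minor.

iv, iiø7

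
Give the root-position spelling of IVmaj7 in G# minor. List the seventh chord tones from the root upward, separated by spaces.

The root, C#, is scale degree 4 — the same note in G# minor and G# major; only the chord quality changes. Building the major-seventh chord from the parallel major on C#: C#–E#–G#–B#.

C# E# G# B#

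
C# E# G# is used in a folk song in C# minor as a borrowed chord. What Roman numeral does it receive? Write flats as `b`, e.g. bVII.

I

The root C# is the diatonic 1st degree of C# minor; the borrowing shows in the chord quality. C#–E#–G# is a major chord — the form found in C# major, not the diatonic i (C#m). Borrowed into C# minor it is written I.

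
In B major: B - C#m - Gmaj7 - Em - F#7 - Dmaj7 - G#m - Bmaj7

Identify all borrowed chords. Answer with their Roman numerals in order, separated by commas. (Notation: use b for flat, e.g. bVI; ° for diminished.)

In B major the diatonic chords are B, C#m, D#m, E, F#, G#m, A#dim. B, C#m, F#7, G#m and Bmaj7 all belong to that set. Gmaj7 (G–B–D–F#) is not: scale degree 6 in B major carries G#m (vi). In B minor the chord on that degree is Gmaj7, so here it functions as bVImaj7, borrowed from the parallel minor. Em (E–G–B) doesn't fit — on degree 4 B major would have E (IV). Em is the degree-4 chord of B minor, so it is the borrowed iv. But Dmaj7 (D–F#–A–C#) is foreign: the diatonic iii on degree 3 is D#m, whereas Dmaj7 comes from B minor. It is labeled bIIImaj7.

bVImaj7, iv, bIIImaj7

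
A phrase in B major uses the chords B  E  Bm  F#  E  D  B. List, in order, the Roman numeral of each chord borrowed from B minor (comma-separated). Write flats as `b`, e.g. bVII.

In B major the diatonic chords are B, C#m, D#m, E, F#, G#m, A#dim. B, E and F# are all diatonic. Bm (B–D–F#) is not: scale degree 1 in B major carries B (I). In B minor the chord on that degree is Bm, so here it functions as i, borrowed from the parallel minor. D (D–F#–A) doesn't fit — on degree 3 B major would have D#m (iii). D is the degree-3 chord of B minor, so it is the borrowed bIII.

i, bIII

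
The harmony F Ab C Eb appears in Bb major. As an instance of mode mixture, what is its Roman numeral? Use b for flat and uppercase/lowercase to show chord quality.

v7

F is scale degree 5 in Bb major. F–Ab–C–Eb is a minor-seventh chord — the form found in Bb minor, not the diatonic V (F). Borrowed into Bb major it is written v7.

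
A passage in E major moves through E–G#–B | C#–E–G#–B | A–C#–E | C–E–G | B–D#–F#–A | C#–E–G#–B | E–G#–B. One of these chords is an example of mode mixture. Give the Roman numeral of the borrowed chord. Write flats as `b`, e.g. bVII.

bVI

E major has the diatonic set E, F#m, G#m, A, B, C#m, D#dim. Of the given chords, E–G#–B = E, C#–E–G#–B = C#m7, A–C#–E = A and B–D#–F#–A = B7 are diatonic. C–E–G is not: scale degree 6 in E major carries C#m (vi). In E minor the chord on that degree is C, so here it functions as bVI, borrowed from the parallel minor.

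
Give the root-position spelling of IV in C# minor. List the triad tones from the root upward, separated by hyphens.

The root, F#, is scale degree 4 — the same note in C# minor and C# major; only the chord quality changes. Stacking thirds in C# major on F# gives F#–A#–C#.

F#-A#-C#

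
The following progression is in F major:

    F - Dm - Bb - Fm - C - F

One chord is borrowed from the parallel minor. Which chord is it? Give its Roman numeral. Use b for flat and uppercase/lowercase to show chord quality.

The diatonic triads in F major are F, Gm, Am, Bb, C, Dm, Edim. F, Dm, Bb and C all belong to that set. But Fm (F–Ab–C) is foreign: the diatonic I on degree 1 is F, whereas Fm comes from F minor. It is labeled i.

i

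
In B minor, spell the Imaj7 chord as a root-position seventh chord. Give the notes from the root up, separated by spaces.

B D# F# A#

The root, B, is scale degree 1 — the same note in B minor and B major; only the chord quality changes. Building the major-seventh chord from the parallel major on B: B–D#–F#–A#.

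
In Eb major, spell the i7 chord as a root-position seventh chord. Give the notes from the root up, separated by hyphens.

The root, Eb, is scale degree 1 — the same note in Eb major and Eb minor; only the chord quality changes. Stacking thirds in Eb minor on Eb gives Eb–Gb–Bb–Db.

Eb-Gb-Bb-Db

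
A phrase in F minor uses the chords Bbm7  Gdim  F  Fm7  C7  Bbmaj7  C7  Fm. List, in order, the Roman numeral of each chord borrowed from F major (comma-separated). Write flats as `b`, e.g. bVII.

F minor has the diatonic set Fm, Gdim, Ab, Bbm, C, Db, Eb (with V from harmonic minor). Of the given chords, Bbm7, Gdim, Fm7, C7 and Fm are diatonic. F (F–A–C) is not: scale degree 1 in F minor carries Fm (i). In F major the chord on that degree is F, so here it functions as I, borrowed from the parallel major. Bbmaj7 (Bb–D–F–A) doesn't fit — on degree 4 F minor would have Bbm (iv). Bbmaj7 is the degree-4 chord of F major, so it is the borrowed IVmaj7.

I, IVmaj7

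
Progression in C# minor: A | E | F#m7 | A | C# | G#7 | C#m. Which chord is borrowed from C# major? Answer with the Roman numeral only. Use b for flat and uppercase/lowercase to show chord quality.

C# minor has the diatonic set C#m, D#dim, E, F#m, G#, A, B (with V from harmonic minor). A, E, F#m7, G#7 and C#m all belong to that set. C# (C#–E#–G#) is not: scale degree 1 in C# minor carries C#m (i). In C# major the chord on that degree is C#, so here it functions as I, borrowed from the parallel major.

I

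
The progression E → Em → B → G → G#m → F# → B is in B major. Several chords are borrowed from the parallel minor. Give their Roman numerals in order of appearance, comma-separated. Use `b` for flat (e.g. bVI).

In B major the diatonic chords are B, C#m, D#m, E, F#, G#m, A#dim. Of the given chords, E, B, G#m and F# are diatonic. Em (E–G–B) doesn't fit — on degree 4 B major would have E (IV). Em is the degree-4 chord of B minor, so it is the borrowed iv. G (G–B–D) doesn't fit — on degree 6 B major would have G#m (vi). G is the degree-6 chord of B minor, so it is the borrowed bVI.

iv, bVI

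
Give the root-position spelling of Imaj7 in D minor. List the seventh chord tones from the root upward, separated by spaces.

D F# A C#

The root, D, is scale degree 1 — the same note in D minor and D major; only the chord quality changes. Stacking thirds in D major on D gives D–F#–A–C#.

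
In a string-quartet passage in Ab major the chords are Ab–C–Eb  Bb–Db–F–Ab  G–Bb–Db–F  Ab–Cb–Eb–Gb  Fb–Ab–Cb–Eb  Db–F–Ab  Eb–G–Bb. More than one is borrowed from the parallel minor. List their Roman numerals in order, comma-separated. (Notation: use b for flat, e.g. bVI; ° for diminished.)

i7, bVImaj7

Ab major has the diatonic set Ab, Bbm, Cm, Db, Eb, Fm, Gdim. Ab–C–Eb = Ab, Bb–Db–F–Ab = Bbm7, G–Bb–Db–F = Gm7b5, Db–F–Ab = Db and Eb–G–Bb = Eb all belong to that set. Ab–Cb–Eb–Gb is not: scale degree 1 in Ab major carries Ab (I). In Ab minor the chord on that degree is Abm7, so here it functions as i7, borrowed from the parallel minor. Fb–Ab–Cb–Eb doesn't fit — on degree 6 Ab major would have Fm (vi). Fbmaj7 is the degree-6 chord of Ab minor, so it is the borrowed bVImaj7.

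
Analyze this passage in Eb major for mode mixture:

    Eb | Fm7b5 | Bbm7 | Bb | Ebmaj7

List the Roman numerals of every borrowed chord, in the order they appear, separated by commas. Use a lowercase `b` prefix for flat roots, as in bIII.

iiø7, v7

The diatonic triads in Eb major are Eb, Fm, Gm, Ab, Bb, Cm, Ddim. Of the given chords, Eb, Bb and Ebmaj7 are diatonic. Fm7b5 (F–Ab–Cb–Eb) doesn't fit — on degree 2 Eb major would have Fm (ii). Fm7b5 is the degree-2 chord of Eb minor, so it is the borrowed iiø7. But Bbm7 (Bb–Db–F–Ab) is foreign: the diatonic V on degree 5 is Bb, whereas Bbm7 comes from Eb minor. It is labeled v7.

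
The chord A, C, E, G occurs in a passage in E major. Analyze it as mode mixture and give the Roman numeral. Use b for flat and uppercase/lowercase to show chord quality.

A is scale degree 4 in E major. Diatonically E major has A (IV) on that degree; A–C–E–G is instead the minor-seventh chord native to E minor, so it takes the label iv7.

iv7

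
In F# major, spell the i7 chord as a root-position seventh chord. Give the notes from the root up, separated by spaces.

F# A C# E

i7 is built on scale degree 1, which is F# in both F# major and its parallel. Stacking thirds in F# minor on F# gives F#–A–C#–E.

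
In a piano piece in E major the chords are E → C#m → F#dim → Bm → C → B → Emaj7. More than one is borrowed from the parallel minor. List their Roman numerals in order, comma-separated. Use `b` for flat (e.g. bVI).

ii°, v, bVI

The diatonic triads in E major are E, F#m, G#m, A, B, C#m, D#dim. E, C#m, B and Emaj7 are all diatonic. But F#dim (F#–A–C) is foreign: the diatonic ii on degree 2 is F#m, whereas F#dim comes from E minor. It is labeled ii°. Bm (B–D–F#) doesn't fit — on degree 5 E major would have B (V). Bm is the degree-5 chord of E minor, so it is the borrowed v. But C (C–E–G) is foreign: the diatonic vi on degree 6 is C#m, whereas C comes from E minor. It is labeled bVI.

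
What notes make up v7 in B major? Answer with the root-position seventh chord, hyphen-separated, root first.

F#-A-C#-E

The root, F#, is scale degree 5 — the same note in B major and B minor; only the chord quality changes. Building the minor-seventh chord from the parallel minor on F#: F#–A–C#–E.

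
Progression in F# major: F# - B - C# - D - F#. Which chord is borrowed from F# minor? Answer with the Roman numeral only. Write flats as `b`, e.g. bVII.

The diatonic triads in F# major are F#, G#m, A#m, B, C#, D#m, E#dim. F#, B and C# are all diatonic. But D (D–F#–A) is foreign: the diatonic vi on degree 6 is D#m, whereas D comes from F# minor. It is labeled bVI.

bVI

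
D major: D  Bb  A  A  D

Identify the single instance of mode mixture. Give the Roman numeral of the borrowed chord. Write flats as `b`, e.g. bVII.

In D major the diatonic chords are D, Em, F#m, G, A, Bm, C#dim. D and A are both diatonic. Bb (Bb–D–F) is not: scale degree 6 in D major carries Bm (vi). In D minor the chord on that degree is Bb, so here it functions as bVI, borrowed from the parallel minor.

bVI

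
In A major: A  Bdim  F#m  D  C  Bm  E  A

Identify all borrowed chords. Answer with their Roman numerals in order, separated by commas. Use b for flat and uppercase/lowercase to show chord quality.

A major has the diatonic set A, Bm, C#m, D, E, F#m, G#dim. Of the given chords, A, F#m, D, Bm and E are diatonic. But Bdim (B–D–F) is foreign: the diatonic ii on degree 2 is Bm, whereas Bdim comes from A minor. It is labeled ii°. C (C–E–G) is not: scale degree 3 in A major carries C#m (iii). In A minor the chord on that degree is C, so here it functions as bIII, borrowed from the parallel minor.

ii°, bIII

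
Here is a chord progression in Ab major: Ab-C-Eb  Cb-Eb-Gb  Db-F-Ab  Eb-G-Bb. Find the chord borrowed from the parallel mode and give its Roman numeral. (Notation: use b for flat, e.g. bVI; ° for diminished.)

The diatonic triads in Ab major are Ab, Bbm, Cm, Db, Eb, Fm, Gdim. Ab–C–Eb = Ab, Db–F–Ab = Db and Eb–G–Bb = Eb all belong to that set. Cb–Eb–Gb is not: scale degree 3 in Ab major carries Cm (iii). In Ab minor the chord on that degree is Cb, so here it functions as bIII, borrowed from the parallel minor.

bIII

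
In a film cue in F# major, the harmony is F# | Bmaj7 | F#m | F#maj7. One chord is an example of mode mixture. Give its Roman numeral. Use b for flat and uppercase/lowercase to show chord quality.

In F# major the diatonic chords are F#, G#m, A#m, B, C#, D#m, E#dim. Of the given chords, F#, Bmaj7 and F#maj7 are diatonic. F#m (F#–A–C#) is not: scale degree 1 in F# major carries F# (I). In F# minor the chord on that degree is F#m, so here it functions as i, borrowed from the parallel minor.

i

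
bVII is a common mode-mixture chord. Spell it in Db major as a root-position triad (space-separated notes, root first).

The root of bVII is the lowered 7th degree: C becomes Cb. In Db minor the chord on Cb is Cb–Eb–Gb.

Cb Eb Gb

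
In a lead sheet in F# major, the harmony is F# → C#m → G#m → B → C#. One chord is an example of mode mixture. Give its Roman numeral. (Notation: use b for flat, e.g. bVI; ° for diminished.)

v

F# major has the diatonic set F#, G#m, A#m, B, C#, D#m, E#dim. F#, G#m, B and C# are all diatonic. C#m (C#–E–G#) is not: scale degree 5 in F# major carries C# (V). In F# minor the chord on that degree is C#m, so here it functions as v, borrowed from the parallel minor.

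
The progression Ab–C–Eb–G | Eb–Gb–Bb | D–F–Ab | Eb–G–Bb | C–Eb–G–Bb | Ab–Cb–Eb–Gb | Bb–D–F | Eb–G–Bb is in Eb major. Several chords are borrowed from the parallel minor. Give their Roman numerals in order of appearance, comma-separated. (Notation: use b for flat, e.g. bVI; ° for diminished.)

i, iv7

Eb major has the diatonic set Eb, Fm, Gm, Ab, Bb, Cm, Ddim. Ab–C–Eb–G = Abmaj7, D–F–Ab = Ddim, Eb–G–Bb = Eb, C–Eb–G–Bb = Cm7 and Bb–D–F = Bb all belong to that set. Eb–Gb–Bb doesn't fit — on degree 1 Eb major would have Eb (I). Ebm is the degree-1 chord of Eb minor, so it is the borrowed i. Ab–Cb–Eb–Gb doesn't fit — on degree 4 Eb major would have Ab (IV). Abm7 is the degree-4 chord of Eb minor, so it is the borrowed iv7.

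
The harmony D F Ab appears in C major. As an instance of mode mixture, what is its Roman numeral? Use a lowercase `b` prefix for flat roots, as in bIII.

The root D is the diatonic 2nd degree of C major; the borrowing shows in the chord quality. D–F–Ab is a diminished chord — the form found in C minor, not the diatonic ii (Dm). Borrowed into C major it is written ii°.

ii°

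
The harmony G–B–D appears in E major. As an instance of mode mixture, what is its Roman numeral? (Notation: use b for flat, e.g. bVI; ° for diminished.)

bIII

The root G is the lowered 3rd scale degree — diatonically E major has G# there. The diatonic chord on degree 3 would be G#m (iii), but G–B–D is the major chord from E minor. As a borrowed chord it is labeled bIII.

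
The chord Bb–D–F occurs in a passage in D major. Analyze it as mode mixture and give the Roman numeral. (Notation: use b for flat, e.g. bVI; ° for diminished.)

Bb is the lowered form of scale degree 6 in D major (the diatonic degree 6 is B). Diatonically D major has Bm (vi) on that degree; Bb–D–F is instead the major chord native to D minor, so it takes the label bVI.

bVI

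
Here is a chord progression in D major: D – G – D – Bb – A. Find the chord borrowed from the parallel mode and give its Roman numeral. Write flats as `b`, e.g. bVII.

bVI

D major has the diatonic set D, Em, F#m, G, A, Bm, C#dim. D, G and A all belong to that set. But Bb (Bb–D–F) is foreign: the diatonic vi on degree 6 is Bm, whereas Bb comes from D minor. It is labeled bVI.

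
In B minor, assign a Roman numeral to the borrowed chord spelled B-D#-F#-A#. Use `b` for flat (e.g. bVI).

B is scale degree 1 in B minor. The diatonic chord on degree 1 would be Bm (i), but B–D#–F#–A# is the major-seventh chord from B major. As a borrowed chord it is labeled Imaj7.

Imaj7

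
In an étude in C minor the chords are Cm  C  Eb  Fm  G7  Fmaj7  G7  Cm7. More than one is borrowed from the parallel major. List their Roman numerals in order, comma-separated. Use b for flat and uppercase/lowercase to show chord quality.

C minor has the diatonic set Cm, Ddim, Eb, Fm, G, Ab, Bb (with V from harmonic minor). Of the given chords, Cm, Eb, Fm, G7 and Cm7 are diatonic. C (C–E–G) doesn't fit — on degree 1 C minor would have Cm (i). C is the degree-1 chord of C major, so it is the borrowed I. But Fmaj7 (F–A–C–E) is foreign: the diatonic iv on degree 4 is Fm, whereas Fmaj7 comes from C major. It is labeled IVmaj7.

I, IVmaj7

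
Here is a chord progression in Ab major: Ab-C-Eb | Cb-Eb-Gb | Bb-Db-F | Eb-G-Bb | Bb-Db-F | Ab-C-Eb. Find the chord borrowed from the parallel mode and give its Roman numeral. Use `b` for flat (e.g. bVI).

bIII

Ab major has the diatonic set Ab, Bbm, Cm, Db, Eb, Fm, Gdim. Ab–C–Eb = Ab, Bb–Db–F = Bbm and Eb–G–Bb = Eb all belong to that set. Cb–Eb–Gb doesn't fit — on degree 3 Ab major would have Cm (iii). Cb is the degree-3 chord of Ab minor, so it is the borrowed bIII.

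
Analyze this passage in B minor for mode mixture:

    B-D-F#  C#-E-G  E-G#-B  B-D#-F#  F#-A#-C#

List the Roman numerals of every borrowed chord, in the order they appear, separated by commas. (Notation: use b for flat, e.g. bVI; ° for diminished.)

IV, I

The diatonic triads in B minor (with V from harmonic minor) are Bm, C#dim, D, Em, F#, G, A. Of the given chords, B–D–F# = Bm, C#–E–G = C#dim and F#–A#–C# = F# are diatonic. But E–G#–B is foreign: the diatonic iv on degree 4 is Em, whereas E comes from B major. It is labeled IV. B–D#–F# is not: scale degree 1 in B minor carries Bm (i). In B major the chord on that degree is B, so here it functions as I, borrowed from the parallel major.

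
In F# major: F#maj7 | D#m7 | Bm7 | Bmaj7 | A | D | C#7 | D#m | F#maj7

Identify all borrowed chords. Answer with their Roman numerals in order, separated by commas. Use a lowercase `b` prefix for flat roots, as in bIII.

iv7, bIII, bVI

In F# major the diatonic chords are F#, G#m, A#m, B, C#, D#m, E#dim. Of the given chords, F#maj7, D#m7, Bmaj7, C#7 and D#m are diatonic. Bm7 (B–D–F#–A) is not: scale degree 4 in F# major carries B (IV). In F# minor the chord on that degree is Bm7, so here it functions as iv7, borrowed from the parallel minor. A (A–C#–E) is not: scale degree 3 in F# major carries A#m (iii). In F# minor the chord on that degree is A, so here it functions as bIII, borrowed from the parallel minor. But D (D–F#–A) is foreign: the diatonic vi on degree 6 is D#m, whereas D comes from F# minor. It is labeled bVI.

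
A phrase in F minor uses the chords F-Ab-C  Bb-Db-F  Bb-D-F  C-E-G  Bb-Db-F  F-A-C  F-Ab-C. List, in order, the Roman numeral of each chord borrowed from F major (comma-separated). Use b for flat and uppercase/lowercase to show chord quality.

IV, I

In F minor (with V from harmonic minor) the diatonic chords are Fm, Gdim, Ab, Bbm, C, Db, Eb. Of the given chords, F–Ab–C = Fm, Bb–Db–F = Bbm and C–E–G = C are diatonic. Bb–D–F is not: scale degree 4 in F minor carries Bbm (iv). In F major the chord on that degree is Bb, so here it functions as IV, borrowed from the parallel major. F–A–C doesn't fit — on degree 1 F minor would have Fm (i). F is the degree-1 chord of F major, so it is the borrowed I.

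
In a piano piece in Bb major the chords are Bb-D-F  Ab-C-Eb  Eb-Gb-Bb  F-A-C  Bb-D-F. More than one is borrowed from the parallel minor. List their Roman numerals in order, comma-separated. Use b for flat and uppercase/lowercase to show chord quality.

The diatonic triads in Bb major are Bb, Cm, Dm, Eb, F, Gm, Adim. Bb–D–F = Bb and F–A–C = F both belong to that set. Ab–C–Eb is not: scale degree 7 in Bb major carries Adim (vii°). In Bb minor the chord on that degree is Ab, so here it functions as bVII, borrowed from the parallel minor. But Eb–Gb–Bb is foreign: the diatonic IV on degree 4 is Eb, whereas Ebm comes from Bb minor. It is labeled iv.

bVII, iv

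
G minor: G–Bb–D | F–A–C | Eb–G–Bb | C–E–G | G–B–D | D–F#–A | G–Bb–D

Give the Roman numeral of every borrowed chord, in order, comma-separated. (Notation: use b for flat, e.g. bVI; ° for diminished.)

G minor has the diatonic set Gm, Adim, Bb, Cm, D, Eb, F (with V from harmonic minor). G–Bb–D = Gm, F–A–C = F, Eb–G–Bb = Eb and D–F#–A = D all belong to that set. C–E–G is not: scale degree 4 in G minor carries Cm (iv). In G major the chord on that degree is C, so here it functions as IV, borrowed from the parallel major. G–B–D doesn't fit — on degree 1 G minor would have Gm (i). G is the degree-1 chord of G major, so it is the borrowed I.

IV, I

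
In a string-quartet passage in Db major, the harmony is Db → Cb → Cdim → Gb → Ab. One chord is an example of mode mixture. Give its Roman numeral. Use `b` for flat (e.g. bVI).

The diatonic triads in Db major are Db, Ebm, Fm, Gb, Ab, Bbm, Cdim. Db, Cdim, Gb and Ab are all diatonic. Cb (Cb–Eb–Gb) doesn't fit — on degree 7 Db major would have Cdim (vii°). Cb is the degree-7 chord of Db minor, so it is the borrowed bVII.

bVII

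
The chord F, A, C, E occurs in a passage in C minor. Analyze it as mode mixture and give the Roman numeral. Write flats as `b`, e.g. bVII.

F is scale degree 4 in C minor. F–A–C–E is a major-seventh chord — the form found in C major, not the diatonic iv (Fm). Borrowed into C minor it is written IVmaj7.

IVmaj7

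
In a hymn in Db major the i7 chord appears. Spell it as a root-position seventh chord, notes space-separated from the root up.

i7 is built on scale degree 1, which is Db in both Db major and its parallel. Building the minor-seventh chord from the parallel minor on Db: Db–Fb–Ab–Cb.

Db Fb Ab Cb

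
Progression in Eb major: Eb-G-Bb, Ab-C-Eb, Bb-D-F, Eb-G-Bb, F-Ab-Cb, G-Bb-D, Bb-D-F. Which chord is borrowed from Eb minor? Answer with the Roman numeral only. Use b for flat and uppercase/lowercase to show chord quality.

The diatonic triads in Eb major are Eb, Fm, Gm, Ab, Bb, Cm, Ddim. Eb–G–Bb = Eb, Ab–C–Eb = Ab, Bb–D–F = Bb and G–Bb–D = Gm are all diatonic. F–Ab–Cb doesn't fit — on degree 2 Eb major would have Fm (ii). Fdim is the degree-2 chord of Eb minor, so it is the borrowed ii°.

ii°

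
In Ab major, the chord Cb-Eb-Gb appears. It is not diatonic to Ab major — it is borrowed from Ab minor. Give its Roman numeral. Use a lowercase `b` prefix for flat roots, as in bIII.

The root Cb is the lowered 3rd scale degree — diatonically Ab major has C there. Diatonically Ab major has Cm (iii) on that degree; Cb–Eb–Gb is instead the major chord native to Ab minor, so it takes the label bIII.

bIII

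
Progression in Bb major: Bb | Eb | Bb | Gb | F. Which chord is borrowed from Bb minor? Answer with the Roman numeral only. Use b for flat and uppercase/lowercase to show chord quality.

Bb major has the diatonic set Bb, Cm, Dm, Eb, F, Gm, Adim. Bb, Eb and F all belong to that set. Gb (Gb–Bb–Db) doesn't fit — on degree 6 Bb major would have Gm (vi). Gb is the degree-6 chord of Bb minor, so it is the borrowed bVI.

bVI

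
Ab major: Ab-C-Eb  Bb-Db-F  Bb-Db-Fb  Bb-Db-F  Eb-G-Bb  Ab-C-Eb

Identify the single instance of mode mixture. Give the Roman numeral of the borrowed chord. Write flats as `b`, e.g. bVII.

ii°

The diatonic triads in Ab major are Ab, Bbm, Cm, Db, Eb, Fm, Gdim. Ab–C–Eb = Ab, Bb–Db–F = Bbm and Eb–G–Bb = Eb all belong to that set. Bb–Db–Fb doesn't fit — on degree 2 Ab major would have Bbm (ii). Bbdim is the degree-2 chord of Ab minor, so it is the borrowed ii°.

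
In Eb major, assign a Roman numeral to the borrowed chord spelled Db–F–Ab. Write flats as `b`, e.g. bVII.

Db is the lowered form of scale degree 7 in Eb major (the diatonic degree 7 is D). Diatonically Eb major has Ddim (vii°) on that degree; Db–F–Ab is instead the major chord native to Eb minor, so it takes the label bVII.

bVII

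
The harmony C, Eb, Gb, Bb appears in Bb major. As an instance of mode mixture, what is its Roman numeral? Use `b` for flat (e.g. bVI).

C is scale degree 2 in Bb major. Diatonically Bb major has Cm (ii) on that degree; C–Eb–Gb–Bb is instead the half-diminished-seventh chord native to Bb minor, so it takes the label iiø7.

iiø7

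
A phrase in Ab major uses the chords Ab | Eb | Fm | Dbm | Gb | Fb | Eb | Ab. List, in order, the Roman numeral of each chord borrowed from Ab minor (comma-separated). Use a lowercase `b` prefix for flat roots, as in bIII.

Ab major has the diatonic set Ab, Bbm, Cm, Db, Eb, Fm, Gdim. Ab, Eb and Fm are all diatonic. Dbm (Db–Fb–Ab) doesn't fit — on degree 4 Ab major would have Db (IV). Dbm is the degree-4 chord of Ab minor, so it is the borrowed iv. Gb (Gb–Bb–Db) doesn't fit — on degree 7 Ab major would have Gdim (vii°). Gb is the degree-7 chord of Ab minor, so it is the borrowed bVII. Fb (Fb–Ab–Cb) doesn't fit — on degree 6 Ab major would have Fm (vi). Fb is the degree-6 chord of Ab minor, so it is the borrowed bVI.

iv, bVII, bVI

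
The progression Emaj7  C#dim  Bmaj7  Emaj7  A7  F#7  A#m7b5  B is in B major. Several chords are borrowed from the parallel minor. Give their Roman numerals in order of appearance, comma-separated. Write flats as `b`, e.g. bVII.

In B major the diatonic chords are B, C#m, D#m, E, F#, G#m, A#dim. Emaj7, Bmaj7, F#7, A#m7b5 and B are all diatonic. C#dim (C#–E–G) is not: scale degree 2 in B major carries C#m (ii). In B minor the chord on that degree is C#dim, so here it functions as ii°, borrowed from the parallel minor. A7 (A–C#–E–G) is not: scale degree 7 in B major carries A#dim (vii°). In B minor the chord on that degree is A7, so here it functions as bVII7, borrowed from the parallel minor.

ii°, bVII7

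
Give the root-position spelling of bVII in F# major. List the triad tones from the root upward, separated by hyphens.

bVII is built on the lowered scale degree 7. In F# major degree 7 is E#; lowered it becomes E. Stacking thirds in F# minor on E gives E–G#–B.

E-G#-B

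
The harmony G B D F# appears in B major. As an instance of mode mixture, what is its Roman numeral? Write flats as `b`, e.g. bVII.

The root G is the lowered 6th scale degree — diatonically B major has G# there. G–B–D–F# is a major-seventh chord — the form found in B minor, not the diatonic vi (G#m). Borrowed into B major it is written bVImaj7.

bVImaj7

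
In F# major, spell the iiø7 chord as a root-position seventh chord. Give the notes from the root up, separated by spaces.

G# B D F#

The root, G#, is scale degree 2 — the same note in F# major and F# minor; only the chord quality changes. Building the half-diminished-seventh chord from the parallel minor on G#: G#–B–D–F#.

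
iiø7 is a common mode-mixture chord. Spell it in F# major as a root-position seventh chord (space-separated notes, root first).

G# B D F#

iiø7 is built on scale degree 2, which is G# in both F# major and its parallel. Building the half-diminished-seventh chord from the parallel minor on G#: G#–B–D–F#.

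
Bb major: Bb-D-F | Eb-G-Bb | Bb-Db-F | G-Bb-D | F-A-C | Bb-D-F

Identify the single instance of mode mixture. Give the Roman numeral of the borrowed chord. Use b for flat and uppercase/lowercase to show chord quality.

Bb major has the diatonic set Bb, Cm, Dm, Eb, F, Gm, Adim. Bb–D–F = Bb, Eb–G–Bb = Eb, G–Bb–D = Gm and F–A–C = F all belong to that set. Bb–Db–F doesn't fit — on degree 1 Bb major would have Bb (I). Bbm is the degree-1 chord of Bb minor, so it is the borrowed i.

i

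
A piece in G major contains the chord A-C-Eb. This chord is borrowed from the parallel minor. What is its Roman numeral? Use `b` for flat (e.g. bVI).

ii°

A is scale degree 2 in G major. A–C–Eb is a diminished chord — the form found in G minor, not the diatonic ii (Am). Borrowed into G major it is written ii°.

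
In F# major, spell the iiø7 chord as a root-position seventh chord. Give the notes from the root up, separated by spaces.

iiø7 is built on scale degree 2, which is G# in both F# major and its parallel. In F# minor the chord on G# is G#–B–D–F#.

G# B D F#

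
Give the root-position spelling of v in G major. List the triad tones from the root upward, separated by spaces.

D F A

The root, D, is scale degree 5 — the same note in G major and G minor; only the chord quality changes. Building the minor chord from the parallel minor on D: D–F–A.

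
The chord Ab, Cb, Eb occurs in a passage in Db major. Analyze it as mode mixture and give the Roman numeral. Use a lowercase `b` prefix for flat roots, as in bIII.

Ab is scale degree 5 in Db major. The diatonic chord on degree 5 would be Ab (V), but Ab–Cb–Eb is the minor chord from Db minor. As a borrowed chord it is labeled v.

v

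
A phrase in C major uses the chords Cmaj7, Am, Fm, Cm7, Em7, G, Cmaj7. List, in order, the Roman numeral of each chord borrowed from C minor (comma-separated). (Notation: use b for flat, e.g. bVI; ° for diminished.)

The diatonic triads in C major are C, Dm, Em, F, G, Am, Bdim. Cmaj7, Am, Em7 and G all belong to that set. Fm (F–Ab–C) doesn't fit — on degree 4 C major would have F (IV). Fm is the degree-4 chord of C minor, so it is the borrowed iv. Cm7 (C–Eb–G–Bb) is not: scale degree 1 in C major carries C (I). In C minor the chord on that degree is Cm7, so here it functions as i7, borrowed from the parallel minor.

iv, i7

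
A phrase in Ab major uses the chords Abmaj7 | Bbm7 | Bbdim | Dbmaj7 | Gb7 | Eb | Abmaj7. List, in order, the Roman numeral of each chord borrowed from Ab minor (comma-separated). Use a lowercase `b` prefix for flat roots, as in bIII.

The diatonic triads in Ab major are Ab, Bbm, Cm, Db, Eb, Fm, Gdim. Abmaj7, Bbm7, Dbmaj7 and Eb all belong to that set. Bbdim (Bb–Db–Fb) is not: scale degree 2 in Ab major carries Bbm (ii). In Ab minor the chord on that degree is Bbdim, so here it functions as ii°, borrowed from the parallel minor. But Gb7 (Gb–Bb–Db–Fb) is foreign: the diatonic vii° on degree 7 is Gdim, whereas Gb7 comes from Ab minor. It is labeled bVII7.

ii°, bVII7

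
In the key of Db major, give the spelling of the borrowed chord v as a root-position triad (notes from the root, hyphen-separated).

Ab-Cb-Eb

The root, Ab, is scale degree 5 — the same note in Db major and Db minor; only the chord quality changes. Building the minor chord from the parallel minor on Ab: Ab–Cb–Eb.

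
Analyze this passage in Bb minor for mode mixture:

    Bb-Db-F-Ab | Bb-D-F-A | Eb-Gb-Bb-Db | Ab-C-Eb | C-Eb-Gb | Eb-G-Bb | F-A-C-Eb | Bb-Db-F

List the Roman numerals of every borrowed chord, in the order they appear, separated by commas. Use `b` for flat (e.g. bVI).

Imaj7, IV

The diatonic triads in Bb minor (with V from harmonic minor) are Bbm, Cdim, Db, Ebm, F, Gb, Ab. Bb–Db–F–Ab = Bbm7, Eb–Gb–Bb–Db = Ebm7, Ab–C–Eb = Ab, C–Eb–Gb = Cdim, F–A–C–Eb = F7 and Bb–Db–F = Bbm all belong to that set. But Bb–D–F–A is foreign: the diatonic i on degree 1 is Bbm, whereas Bbmaj7 comes from Bb major. It is labeled Imaj7. Eb–G–Bb doesn't fit — on degree 4 Bb minor would have Ebm (iv). Eb is the degree-4 chord of Bb major, so it is the borrowed IV.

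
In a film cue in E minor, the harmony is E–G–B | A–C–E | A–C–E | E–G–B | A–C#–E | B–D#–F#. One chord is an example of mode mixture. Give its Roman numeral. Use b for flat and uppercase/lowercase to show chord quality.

The diatonic triads in E minor (with V from harmonic minor) are Em, F#dim, G, Am, B, C, D. E–G–B = Em, A–C–E = Am and B–D#–F# = B all belong to that set. A–C#–E is not: scale degree 4 in E minor carries Am (iv). In E major the chord on that degree is A, so here it functions as IV, borrowed from the parallel major.

IV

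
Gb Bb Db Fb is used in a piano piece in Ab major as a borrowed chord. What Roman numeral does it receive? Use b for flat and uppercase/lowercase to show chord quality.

bVII7

Gb is the lowered form of scale degree 7 in Ab major (the diatonic degree 7 is G). Gb–Bb–Db–Fb is a dominant-seventh chord — the form found in Ab minor, not the diatonic vii° (Gdim). Borrowed into Ab major it is written bVII7.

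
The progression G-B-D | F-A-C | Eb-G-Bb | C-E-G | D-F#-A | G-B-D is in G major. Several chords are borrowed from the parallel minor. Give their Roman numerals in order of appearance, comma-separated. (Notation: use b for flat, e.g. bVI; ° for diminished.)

G major has the diatonic set G, Am, Bm, C, D, Em, F#dim. G–B–D = G, C–E–G = C and D–F#–A = D are all diatonic. F–A–C doesn't fit — on degree 7 G major would have F#dim (vii°). F is the degree-7 chord of G minor, so it is the borrowed bVII. But Eb–G–Bb is foreign: the diatonic vi on degree 6 is Em, whereas Eb comes from G minor. It is labeled bVI.

bVII, bVI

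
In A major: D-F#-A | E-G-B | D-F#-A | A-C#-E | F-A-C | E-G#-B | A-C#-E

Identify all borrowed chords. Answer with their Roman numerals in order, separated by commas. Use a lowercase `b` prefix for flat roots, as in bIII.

v, bVI

The diatonic triads in A major are A, Bm, C#m, D, E, F#m, G#dim. Of the given chords, D–F#–A = D, A–C#–E = A and E–G#–B = E are diatonic. E–G–B is not: scale degree 5 in A major carries E (V). In A minor the chord on that degree is Em, so here it functions as v, borrowed from the parallel minor. F–A–C doesn't fit — on degree 6 A major would have F#m (vi). F is the degree-6 chord of A minor, so it is the borrowed bVI.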